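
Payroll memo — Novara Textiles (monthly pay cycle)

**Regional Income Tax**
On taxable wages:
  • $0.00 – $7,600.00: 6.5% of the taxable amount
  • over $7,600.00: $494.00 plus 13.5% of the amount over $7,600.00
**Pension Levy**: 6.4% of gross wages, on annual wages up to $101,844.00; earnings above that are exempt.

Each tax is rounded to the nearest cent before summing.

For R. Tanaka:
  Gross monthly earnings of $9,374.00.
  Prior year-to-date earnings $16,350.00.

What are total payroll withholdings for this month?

$1,333.43

Regional Income Tax: taxable = $9,374.00
  $494.00 + 13.5% × ($9,374.00 − $7,600.00) = $494.00 + 13.5% × $1,774.00 = $733.49
Pension Levy: 6.4% × $9,374.00 = $599.94
Total: $733.49 + $599.94 = $1,333.43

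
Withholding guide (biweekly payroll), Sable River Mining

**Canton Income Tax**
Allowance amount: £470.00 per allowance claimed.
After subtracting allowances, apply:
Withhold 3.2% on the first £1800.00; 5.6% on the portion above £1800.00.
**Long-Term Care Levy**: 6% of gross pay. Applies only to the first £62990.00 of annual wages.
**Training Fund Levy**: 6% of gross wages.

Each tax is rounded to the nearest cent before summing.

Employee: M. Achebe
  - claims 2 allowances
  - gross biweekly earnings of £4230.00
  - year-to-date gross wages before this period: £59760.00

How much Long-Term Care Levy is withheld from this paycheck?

£193.80

Long-Term Care Levy: cap £62990.00 − YTD £59760.00 = £3230.00 subject; 6% × £3230.00 = £193.80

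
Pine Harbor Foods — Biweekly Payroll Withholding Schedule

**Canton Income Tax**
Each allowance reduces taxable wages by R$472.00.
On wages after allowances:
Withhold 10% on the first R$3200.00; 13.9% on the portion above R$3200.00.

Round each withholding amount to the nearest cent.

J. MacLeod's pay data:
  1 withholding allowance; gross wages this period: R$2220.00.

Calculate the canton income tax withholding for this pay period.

R$174.80

Canton Income Tax: taxable = R$2220.00 − 1×R$472.00 = R$1748.00
  10% × R$1748.00 = R$174.80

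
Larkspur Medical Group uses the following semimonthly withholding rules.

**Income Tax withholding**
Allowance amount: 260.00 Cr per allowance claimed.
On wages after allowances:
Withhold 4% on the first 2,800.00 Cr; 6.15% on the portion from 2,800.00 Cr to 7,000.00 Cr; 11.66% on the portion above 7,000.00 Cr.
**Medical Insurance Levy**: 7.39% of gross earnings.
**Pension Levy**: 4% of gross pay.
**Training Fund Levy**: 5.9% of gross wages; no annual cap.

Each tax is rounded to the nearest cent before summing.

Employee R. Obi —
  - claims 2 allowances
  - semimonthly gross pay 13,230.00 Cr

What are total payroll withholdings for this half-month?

3,323.56 Cr

Income Tax: taxable = 13,230.00 Cr − 2×260.00 Cr = 12,710.00 Cr
  370.30 Cr + 11.66% × (12,710.00 Cr − 7,000.00 Cr) = 370.30 Cr + 11.66% × 5,710.00 Cr = 1,036.09 Cr
Medical Insurance Levy: 7.39% × 13,230.00 Cr = 977.70 Cr
Pension Levy: 4% × 13,230.00 Cr = 529.20 Cr
Training Fund Levy: 5.9% × 13,230.00 Cr = 780.57 Cr
Total: 1,036.09 Cr + 977.70 Cr + 529.20 Cr + 780.57 Cr = 3,323.56 Cr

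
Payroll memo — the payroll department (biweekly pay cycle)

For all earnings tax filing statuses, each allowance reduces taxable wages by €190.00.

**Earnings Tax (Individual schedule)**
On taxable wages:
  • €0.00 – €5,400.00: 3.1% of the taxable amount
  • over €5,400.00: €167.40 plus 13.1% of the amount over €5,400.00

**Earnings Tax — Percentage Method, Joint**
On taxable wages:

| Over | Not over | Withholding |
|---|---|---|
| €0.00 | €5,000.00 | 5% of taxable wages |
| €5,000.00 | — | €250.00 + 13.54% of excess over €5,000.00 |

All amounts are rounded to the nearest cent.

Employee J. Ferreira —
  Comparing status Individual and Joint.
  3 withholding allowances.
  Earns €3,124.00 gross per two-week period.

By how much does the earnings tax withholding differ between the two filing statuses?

Earnings Tax (Individual): taxable = €3,124.00 − 3×€190.00 = €2,554.00
  3.1% × €2,554.00 = €79.17
Earnings Tax (Joint): taxable = €3,124.00 − 3×€190.00 = €2,554.00
  5% × €2,554.00 = €127.70
Difference: |€79.17 − €127.70| = €48.53 (higher under Joint)

€48.53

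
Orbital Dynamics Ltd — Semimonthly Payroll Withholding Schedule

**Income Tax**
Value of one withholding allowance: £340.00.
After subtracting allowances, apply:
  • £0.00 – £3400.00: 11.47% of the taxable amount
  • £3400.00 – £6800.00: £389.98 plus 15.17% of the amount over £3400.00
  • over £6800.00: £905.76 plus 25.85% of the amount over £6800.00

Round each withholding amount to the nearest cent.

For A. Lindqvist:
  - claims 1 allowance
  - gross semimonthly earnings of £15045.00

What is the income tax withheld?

£2949.20

Income Tax: taxable = £15045.00 − 1×£340.00 = £14705.00
  £905.76 + 25.85% × (£14705.00 − £6800.00) = £905.76 + 25.85% × £7905.00 = £2949.20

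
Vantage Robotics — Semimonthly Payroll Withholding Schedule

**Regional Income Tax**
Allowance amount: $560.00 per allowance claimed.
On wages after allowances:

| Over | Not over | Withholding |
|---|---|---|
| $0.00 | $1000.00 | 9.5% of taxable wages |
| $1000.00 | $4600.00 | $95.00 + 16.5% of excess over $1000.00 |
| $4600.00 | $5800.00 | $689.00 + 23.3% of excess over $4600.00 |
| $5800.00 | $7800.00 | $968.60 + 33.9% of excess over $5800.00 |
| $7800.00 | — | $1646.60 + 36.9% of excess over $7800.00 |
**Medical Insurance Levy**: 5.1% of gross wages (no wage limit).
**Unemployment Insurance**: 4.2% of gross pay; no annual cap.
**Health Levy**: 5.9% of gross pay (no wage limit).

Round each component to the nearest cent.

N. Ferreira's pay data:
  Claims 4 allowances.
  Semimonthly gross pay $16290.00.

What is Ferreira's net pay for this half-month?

Regional Income Tax: taxable = $16290.00 − 4×$560.00 = $14050.00
  $1646.60 + 36.9% × ($14050.00 − $7800.00) = $1646.60 + 36.9% × $6250.00 = $3952.85
Medical Insurance Levy: 5.1% × $16290.00 = $830.79
Unemployment Insurance: 4.2% × $16290.00 = $684.18
Health Levy: 5.9% × $16290.00 = $961.11
Total withheld: $3952.85 + $830.79 + $684.18 + $961.11 = $6428.93
Net pay: $16290.00 − $6428.93 = $9861.07

$9861.07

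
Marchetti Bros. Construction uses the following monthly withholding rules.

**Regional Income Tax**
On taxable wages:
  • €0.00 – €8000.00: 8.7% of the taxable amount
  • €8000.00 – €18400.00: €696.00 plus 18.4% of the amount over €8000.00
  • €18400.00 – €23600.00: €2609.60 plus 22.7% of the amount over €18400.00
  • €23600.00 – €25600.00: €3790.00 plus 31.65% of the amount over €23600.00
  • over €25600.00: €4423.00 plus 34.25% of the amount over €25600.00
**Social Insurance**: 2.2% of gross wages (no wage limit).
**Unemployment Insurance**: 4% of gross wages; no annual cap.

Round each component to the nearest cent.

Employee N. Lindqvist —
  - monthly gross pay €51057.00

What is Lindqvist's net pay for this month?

€34749.45

Regional Income Tax: taxable = €51057.00
  €4423.00 + 34.25% × (€51057.00 − €25600.00) = €4423.00 + 34.25% × €25457.00 = €13142.02
Social Insurance: 2.2% × €51057.00 = €1123.25
Unemployment Insurance: 4% × €51057.00 = €2042.28
Total withheld: €13142.02 + €1123.25 + €2042.28 = €16307.55
Net pay: €51057.00 − €16307.55 = €34749.45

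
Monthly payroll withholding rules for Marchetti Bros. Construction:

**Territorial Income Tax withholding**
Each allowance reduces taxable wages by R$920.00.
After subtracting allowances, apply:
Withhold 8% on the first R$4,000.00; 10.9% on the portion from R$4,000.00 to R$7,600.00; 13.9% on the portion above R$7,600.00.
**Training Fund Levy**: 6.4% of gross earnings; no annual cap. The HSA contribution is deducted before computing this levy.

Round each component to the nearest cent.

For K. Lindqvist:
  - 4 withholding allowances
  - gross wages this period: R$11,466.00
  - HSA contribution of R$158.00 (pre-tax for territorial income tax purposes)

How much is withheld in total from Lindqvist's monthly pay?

Territorial Income Tax: taxable = R$11,466.00 − R$158.00 − 4×R$920.00 = R$7,628.00
  R$712.40 + 13.9% × (R$7,628.00 − R$7,600.00) = R$712.40 + 13.9% × R$28.00 = R$716.29
Training Fund Levy: 6.4% × R$11,308.00 = R$723.71
Total: R$716.29 + R$723.71 = R$1,440.00

R$1,440.00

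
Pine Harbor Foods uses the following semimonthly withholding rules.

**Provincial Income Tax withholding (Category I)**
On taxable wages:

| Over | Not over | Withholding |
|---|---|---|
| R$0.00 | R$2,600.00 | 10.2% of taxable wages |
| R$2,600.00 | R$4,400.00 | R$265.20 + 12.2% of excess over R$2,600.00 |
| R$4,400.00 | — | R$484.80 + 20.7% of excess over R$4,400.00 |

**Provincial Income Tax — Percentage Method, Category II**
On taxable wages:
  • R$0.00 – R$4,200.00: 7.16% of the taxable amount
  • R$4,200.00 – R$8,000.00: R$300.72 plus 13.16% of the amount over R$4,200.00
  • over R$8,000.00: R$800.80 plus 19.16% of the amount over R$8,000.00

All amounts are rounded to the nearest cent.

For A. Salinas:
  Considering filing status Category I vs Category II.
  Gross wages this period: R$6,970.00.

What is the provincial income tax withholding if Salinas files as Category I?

R$1,016.79

Provincial Income Tax (Category I): taxable = R$6,970.00
  R$484.80 + 20.7% × (R$6,970.00 − R$4,400.00) = R$484.80 + 20.7% × R$2,570.00 = R$1,016.79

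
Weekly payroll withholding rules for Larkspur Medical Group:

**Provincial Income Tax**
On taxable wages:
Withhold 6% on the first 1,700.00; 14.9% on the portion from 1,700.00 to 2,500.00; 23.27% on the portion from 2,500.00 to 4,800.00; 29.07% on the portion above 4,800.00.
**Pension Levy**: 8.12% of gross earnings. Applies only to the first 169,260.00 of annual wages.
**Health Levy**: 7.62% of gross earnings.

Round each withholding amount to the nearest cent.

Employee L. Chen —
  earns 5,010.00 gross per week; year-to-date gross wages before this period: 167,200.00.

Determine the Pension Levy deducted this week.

Pension Levy: cap 169,260.00 − YTD 167,200.00 = 2,060.00 subject; 8.12% × 2,060.00 = 167.27

167.27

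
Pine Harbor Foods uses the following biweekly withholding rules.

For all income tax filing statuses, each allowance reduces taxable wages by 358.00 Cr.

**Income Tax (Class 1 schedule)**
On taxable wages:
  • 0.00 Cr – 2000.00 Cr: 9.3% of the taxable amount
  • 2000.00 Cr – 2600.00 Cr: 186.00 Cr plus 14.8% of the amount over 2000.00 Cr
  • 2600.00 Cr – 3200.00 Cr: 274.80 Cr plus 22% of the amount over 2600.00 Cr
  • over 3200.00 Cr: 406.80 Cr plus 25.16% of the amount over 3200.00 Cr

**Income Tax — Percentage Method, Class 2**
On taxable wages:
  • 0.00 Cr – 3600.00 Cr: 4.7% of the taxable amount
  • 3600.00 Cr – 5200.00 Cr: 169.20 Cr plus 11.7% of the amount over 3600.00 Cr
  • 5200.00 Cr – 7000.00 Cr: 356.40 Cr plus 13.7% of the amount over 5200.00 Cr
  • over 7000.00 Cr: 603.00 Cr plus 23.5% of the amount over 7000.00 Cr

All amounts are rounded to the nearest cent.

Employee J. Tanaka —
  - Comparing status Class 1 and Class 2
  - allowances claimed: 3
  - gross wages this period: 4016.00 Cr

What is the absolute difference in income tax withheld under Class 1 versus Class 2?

Income Tax (Class 1): taxable = 4016.00 Cr − 3×358.00 Cr = 2942.00 Cr
  274.80 Cr + 22% × (2942.00 Cr − 2600.00 Cr) = 274.80 Cr + 22% × 342.00 Cr = 350.04 Cr
Income Tax (Class 2): taxable = 4016.00 Cr − 3×358.00 Cr = 2942.00 Cr
  4.7% × 2942.00 Cr = 138.27 Cr
Difference: |350.04 Cr − 138.27 Cr| = 211.77 Cr (higher under Class 1)

211.77 Cr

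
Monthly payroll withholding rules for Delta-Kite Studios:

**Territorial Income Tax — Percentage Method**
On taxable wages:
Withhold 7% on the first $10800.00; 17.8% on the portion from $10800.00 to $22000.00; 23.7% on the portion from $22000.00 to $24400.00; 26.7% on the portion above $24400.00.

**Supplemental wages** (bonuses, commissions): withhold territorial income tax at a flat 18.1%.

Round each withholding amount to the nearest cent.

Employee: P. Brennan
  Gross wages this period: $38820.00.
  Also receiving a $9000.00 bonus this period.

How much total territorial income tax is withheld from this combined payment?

Territorial Income Tax: taxable = $38820.00
  $3318.40 + 26.7% × ($38820.00 − $24400.00) = $3318.40 + 26.7% × $14420.00 = $7168.54
Supplemental (18.1% flat on bonus): 18.1% × $9000.00 = $1629.00
Total territorial income tax: $7168.54 + $1629.00 = $8797.54

$8797.54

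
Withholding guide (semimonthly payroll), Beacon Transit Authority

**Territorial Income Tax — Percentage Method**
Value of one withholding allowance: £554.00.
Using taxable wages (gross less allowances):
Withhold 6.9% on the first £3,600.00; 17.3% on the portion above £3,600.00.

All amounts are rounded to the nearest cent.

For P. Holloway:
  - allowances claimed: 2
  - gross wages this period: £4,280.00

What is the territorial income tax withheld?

Territorial Income Tax: taxable = £4,280.00 − 2×£554.00 = £3,172.00
  6.9% × £3,172.00 = £218.87

£218.87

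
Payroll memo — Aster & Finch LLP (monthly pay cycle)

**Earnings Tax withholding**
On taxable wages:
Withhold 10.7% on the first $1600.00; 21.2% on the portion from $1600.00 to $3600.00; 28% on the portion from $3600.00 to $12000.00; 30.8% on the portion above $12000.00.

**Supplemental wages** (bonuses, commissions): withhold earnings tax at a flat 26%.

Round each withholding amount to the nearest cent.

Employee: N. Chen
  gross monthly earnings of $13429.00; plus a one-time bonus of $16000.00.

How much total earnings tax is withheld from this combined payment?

$7547.33

Earnings Tax: taxable = $13429.00
  $2947.20 + 30.8% × ($13429.00 − $12000.00) = $2947.20 + 30.8% × $1429.00 = $3387.33
Supplemental (26% flat on bonus): 26% × $16000.00 = $4160.00
Total earnings tax: $3387.33 + $4160.00 = $7547.33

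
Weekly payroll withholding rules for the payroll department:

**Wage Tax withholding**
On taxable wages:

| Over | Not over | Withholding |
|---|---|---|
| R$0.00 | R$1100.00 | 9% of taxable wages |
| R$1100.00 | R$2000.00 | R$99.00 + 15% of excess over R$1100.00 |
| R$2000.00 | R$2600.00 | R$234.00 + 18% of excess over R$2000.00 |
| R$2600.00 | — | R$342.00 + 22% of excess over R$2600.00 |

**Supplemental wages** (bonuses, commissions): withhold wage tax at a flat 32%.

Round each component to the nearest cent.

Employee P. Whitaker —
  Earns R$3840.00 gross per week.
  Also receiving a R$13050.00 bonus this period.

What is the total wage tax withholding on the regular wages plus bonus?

Wage Tax: taxable = R$3840.00
  R$342.00 + 22% × (R$3840.00 − R$2600.00) = R$342.00 + 22% × R$1240.00 = R$614.80
Supplemental (32% flat on bonus): 32% × R$13050.00 = R$4176.00
Total wage tax: R$614.80 + R$4176.00 = R$4790.80

R$4790.80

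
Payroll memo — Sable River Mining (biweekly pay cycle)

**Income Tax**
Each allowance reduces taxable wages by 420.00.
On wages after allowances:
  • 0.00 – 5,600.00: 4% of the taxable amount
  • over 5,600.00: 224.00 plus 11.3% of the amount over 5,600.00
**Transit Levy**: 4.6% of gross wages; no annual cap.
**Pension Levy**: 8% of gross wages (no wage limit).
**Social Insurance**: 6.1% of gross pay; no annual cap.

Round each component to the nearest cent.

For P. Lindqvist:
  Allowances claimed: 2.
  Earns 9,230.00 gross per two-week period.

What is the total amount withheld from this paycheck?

2,265.28

Income Tax: taxable = 9,230.00 − 2×420.00 = 8,390.00
  224.00 + 11.3% × (8,390.00 − 5,600.00) = 224.00 + 11.3% × 2,790.00 = 539.27
Transit Levy: 4.6% × 9,230.00 = 424.58
Pension Levy: 8% × 9,230.00 = 738.40
Social Insurance: 6.1% × 9,230.00 = 563.03
Total: 539.27 + 424.58 + 738.40 + 563.03 = 2,265.28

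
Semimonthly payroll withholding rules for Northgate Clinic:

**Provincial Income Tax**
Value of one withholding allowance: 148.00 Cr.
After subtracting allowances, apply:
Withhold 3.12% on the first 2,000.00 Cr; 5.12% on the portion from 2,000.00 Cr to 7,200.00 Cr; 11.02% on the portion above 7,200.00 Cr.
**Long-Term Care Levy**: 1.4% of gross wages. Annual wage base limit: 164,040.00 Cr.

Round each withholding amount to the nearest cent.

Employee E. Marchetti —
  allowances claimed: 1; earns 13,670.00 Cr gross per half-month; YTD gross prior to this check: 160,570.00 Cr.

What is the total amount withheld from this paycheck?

Provincial Income Tax: taxable = 13,670.00 Cr − 1×148.00 Cr = 13,522.00 Cr
  328.64 Cr + 11.02% × (13,522.00 Cr − 7,200.00 Cr) = 328.64 Cr + 11.02% × 6,322.00 Cr = 1,025.32 Cr
Long-Term Care Levy: cap 164,040.00 Cr − YTD 160,570.00 Cr = 3,470.00 Cr subject; 1.4% × 3,470.00 Cr = 48.58 Cr
Total: 1,025.32 Cr + 48.58 Cr = 1,073.90 Cr

1,073.90 Cr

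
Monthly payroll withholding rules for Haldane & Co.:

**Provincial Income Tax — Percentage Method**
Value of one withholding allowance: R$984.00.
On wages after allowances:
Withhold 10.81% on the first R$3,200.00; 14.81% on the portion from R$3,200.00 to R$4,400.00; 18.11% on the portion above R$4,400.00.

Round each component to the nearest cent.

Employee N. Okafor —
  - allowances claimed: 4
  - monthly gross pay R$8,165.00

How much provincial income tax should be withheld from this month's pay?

Provincial Income Tax: taxable = R$8,165.00 − 4×R$984.00 = R$4,229.00
  R$345.92 + 14.81% × (R$4,229.00 − R$3,200.00) = R$345.92 + 14.81% × R$1,029.00 = R$498.31

R$498.31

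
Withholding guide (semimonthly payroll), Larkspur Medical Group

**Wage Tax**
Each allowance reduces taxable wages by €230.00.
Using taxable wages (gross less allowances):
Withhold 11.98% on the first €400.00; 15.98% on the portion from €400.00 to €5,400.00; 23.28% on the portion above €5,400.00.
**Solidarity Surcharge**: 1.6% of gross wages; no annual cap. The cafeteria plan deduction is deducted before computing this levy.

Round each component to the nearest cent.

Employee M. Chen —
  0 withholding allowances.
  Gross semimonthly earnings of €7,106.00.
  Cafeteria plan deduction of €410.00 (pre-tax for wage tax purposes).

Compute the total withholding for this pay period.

Wage Tax: taxable = €7,106.00 − €410.00 = €6,696.00
  €846.92 + 23.28% × (€6,696.00 − €5,400.00) = €846.92 + 23.28% × €1,296.00 = €1,148.63
Solidarity Surcharge: 1.6% × €6,696.00 = €107.14
Total: €1,148.63 + €107.14 = €1,255.77

€1,255.77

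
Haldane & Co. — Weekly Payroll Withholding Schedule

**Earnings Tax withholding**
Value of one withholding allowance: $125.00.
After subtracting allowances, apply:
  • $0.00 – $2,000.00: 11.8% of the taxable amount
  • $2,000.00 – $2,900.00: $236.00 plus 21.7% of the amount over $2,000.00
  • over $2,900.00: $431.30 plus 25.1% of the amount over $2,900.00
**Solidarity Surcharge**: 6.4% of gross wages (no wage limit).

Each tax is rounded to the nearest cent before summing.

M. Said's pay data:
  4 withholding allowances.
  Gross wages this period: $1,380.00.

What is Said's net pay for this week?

$1,187.84

Earnings Tax: taxable = $1,380.00 − 4×$125.00 = $880.00
  11.8% × $880.00 = $103.84
Solidarity Surcharge: 6.4% × $1,380.00 = $88.32
Total withheld: $103.84 + $88.32 = $192.16
Net pay: $1,380.00 − $192.16 = $1,187.84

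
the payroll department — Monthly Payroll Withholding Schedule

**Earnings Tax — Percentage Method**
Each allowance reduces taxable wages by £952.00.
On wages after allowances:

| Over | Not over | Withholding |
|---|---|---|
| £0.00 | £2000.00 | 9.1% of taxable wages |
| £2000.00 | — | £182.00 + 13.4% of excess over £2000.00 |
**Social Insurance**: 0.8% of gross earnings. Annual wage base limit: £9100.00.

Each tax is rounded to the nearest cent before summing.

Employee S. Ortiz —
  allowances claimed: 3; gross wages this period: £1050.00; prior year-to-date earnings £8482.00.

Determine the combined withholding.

£4.94

Earnings Tax: taxable = £1050.00 − 3×£952.00 = £-1806.00
  Taxable ≤ 0 → £0.00
Social Insurance: cap £9100.00 − YTD £8482.00 = £618.00 subject; 0.8% × £618.00 = £4.94
Total: £0.00 + £4.94 = £4.94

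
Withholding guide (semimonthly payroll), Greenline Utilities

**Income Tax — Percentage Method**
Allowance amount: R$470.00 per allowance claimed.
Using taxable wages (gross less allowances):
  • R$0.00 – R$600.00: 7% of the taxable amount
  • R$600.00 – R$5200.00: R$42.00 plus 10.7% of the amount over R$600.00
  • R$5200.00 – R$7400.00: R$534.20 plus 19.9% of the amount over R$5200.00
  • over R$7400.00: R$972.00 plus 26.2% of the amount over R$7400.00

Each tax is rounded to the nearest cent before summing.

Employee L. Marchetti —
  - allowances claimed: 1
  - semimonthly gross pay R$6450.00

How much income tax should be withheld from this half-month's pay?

R$689.42

Income Tax: taxable = R$6450.00 − 1×R$470.00 = R$5980.00
  R$534.20 + 19.9% × (R$5980.00 − R$5200.00) = R$534.20 + 19.9% × R$780.00 = R$689.42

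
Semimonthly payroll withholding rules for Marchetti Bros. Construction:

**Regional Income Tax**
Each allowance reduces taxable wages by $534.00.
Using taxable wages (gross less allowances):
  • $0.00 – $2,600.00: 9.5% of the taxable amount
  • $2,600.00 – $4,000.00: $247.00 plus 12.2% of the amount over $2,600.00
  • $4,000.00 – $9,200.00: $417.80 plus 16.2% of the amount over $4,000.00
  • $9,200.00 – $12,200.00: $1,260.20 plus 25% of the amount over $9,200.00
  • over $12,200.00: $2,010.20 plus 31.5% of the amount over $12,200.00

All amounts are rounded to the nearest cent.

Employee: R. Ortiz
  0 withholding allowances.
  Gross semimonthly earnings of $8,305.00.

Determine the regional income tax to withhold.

Regional Income Tax: taxable = $8,305.00
  $417.80 + 16.2% × ($8,305.00 − $4,000.00) = $417.80 + 16.2% × $4,305.00 = $1,115.21

$1,115.21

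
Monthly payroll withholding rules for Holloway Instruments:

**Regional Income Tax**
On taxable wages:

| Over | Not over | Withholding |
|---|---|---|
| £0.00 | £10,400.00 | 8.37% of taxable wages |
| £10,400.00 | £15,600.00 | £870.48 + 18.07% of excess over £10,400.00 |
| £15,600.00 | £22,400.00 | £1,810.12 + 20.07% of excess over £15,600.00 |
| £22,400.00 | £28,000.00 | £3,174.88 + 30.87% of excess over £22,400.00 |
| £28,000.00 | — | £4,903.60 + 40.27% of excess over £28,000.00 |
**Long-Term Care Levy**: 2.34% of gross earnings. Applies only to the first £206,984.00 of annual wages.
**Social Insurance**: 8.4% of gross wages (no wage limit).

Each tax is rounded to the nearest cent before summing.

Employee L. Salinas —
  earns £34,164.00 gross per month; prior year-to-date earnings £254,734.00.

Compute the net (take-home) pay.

Regional Income Tax: taxable = £34,164.00
  £4,903.60 + 40.27% × (£34,164.00 − £28,000.00) = £4,903.60 + 40.27% × £6,164.00 = £7,385.84
Long-Term Care Levy: YTD £254,734.00 ≥ cap £206,984.00 → £0.00
Social Insurance: 8.4% × £34,164.00 = £2,869.78
Total withheld: £7,385.84 + £0.00 + £2,869.78 = £10,255.62
Net pay: £34,164.00 − £10,255.62 = £23,908.38

£23,908.38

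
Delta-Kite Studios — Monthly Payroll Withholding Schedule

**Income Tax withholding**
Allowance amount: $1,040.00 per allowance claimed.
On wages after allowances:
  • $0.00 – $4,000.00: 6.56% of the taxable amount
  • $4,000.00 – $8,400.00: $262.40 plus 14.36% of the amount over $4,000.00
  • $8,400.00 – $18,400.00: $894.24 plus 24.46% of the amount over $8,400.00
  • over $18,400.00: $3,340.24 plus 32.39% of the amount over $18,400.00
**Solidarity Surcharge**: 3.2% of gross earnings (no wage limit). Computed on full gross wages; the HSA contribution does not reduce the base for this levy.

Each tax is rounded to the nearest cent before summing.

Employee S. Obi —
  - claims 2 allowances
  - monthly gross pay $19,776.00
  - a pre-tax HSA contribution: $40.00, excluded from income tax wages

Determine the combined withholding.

Income Tax: taxable = $19,776.00 − $40.00 − 2×$1,040.00 = $17,656.00
  $894.24 + 24.46% × ($17,656.00 − $8,400.00) = $894.24 + 24.46% × $9,256.00 = $3,158.26
Solidarity Surcharge: 3.2% × $19,776.00 = $632.83
Total: $3,158.26 + $632.83 = $3,791.09

$3,791.09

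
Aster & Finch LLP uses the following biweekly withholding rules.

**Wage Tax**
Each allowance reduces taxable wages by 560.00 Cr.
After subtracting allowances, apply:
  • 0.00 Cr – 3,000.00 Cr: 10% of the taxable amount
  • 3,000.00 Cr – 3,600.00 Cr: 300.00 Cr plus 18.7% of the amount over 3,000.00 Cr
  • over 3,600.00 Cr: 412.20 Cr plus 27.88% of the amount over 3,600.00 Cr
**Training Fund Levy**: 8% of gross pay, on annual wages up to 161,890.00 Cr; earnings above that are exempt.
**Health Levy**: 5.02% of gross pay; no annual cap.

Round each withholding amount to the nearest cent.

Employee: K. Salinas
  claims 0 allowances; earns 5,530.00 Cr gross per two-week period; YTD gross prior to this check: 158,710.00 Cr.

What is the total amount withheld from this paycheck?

1,482.29 Cr

Wage Tax: taxable = 5,530.00 Cr
  412.20 Cr + 27.88% × (5,530.00 Cr − 3,600.00 Cr) = 412.20 Cr + 27.88% × 1,930.00 Cr = 950.28 Cr
Training Fund Levy: cap 161,890.00 Cr − YTD 158,710.00 Cr = 3,180.00 Cr subject; 8% × 3,180.00 Cr = 254.40 Cr
Health Levy: 5.02% × 5,530.00 Cr = 277.61 Cr
Total: 950.28 Cr + 254.40 Cr + 277.61 Cr = 1,482.29 Cr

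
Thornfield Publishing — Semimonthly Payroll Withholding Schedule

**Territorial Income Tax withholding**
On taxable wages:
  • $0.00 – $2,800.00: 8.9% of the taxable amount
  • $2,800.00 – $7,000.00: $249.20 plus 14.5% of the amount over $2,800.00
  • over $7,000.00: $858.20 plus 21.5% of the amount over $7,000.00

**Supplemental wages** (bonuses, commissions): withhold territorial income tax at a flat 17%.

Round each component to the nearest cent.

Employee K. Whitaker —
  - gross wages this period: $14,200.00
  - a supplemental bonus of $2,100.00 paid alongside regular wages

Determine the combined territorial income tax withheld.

Territorial Income Tax: taxable = $14,200.00
  $858.20 + 21.5% × ($14,200.00 − $7,000.00) = $858.20 + 21.5% × $7,200.00 = $2,406.20
Supplemental (17% flat on bonus): 17% × $2,100.00 = $357.00
Total territorial income tax: $2,406.20 + $357.00 = $2,763.20

$2,763.20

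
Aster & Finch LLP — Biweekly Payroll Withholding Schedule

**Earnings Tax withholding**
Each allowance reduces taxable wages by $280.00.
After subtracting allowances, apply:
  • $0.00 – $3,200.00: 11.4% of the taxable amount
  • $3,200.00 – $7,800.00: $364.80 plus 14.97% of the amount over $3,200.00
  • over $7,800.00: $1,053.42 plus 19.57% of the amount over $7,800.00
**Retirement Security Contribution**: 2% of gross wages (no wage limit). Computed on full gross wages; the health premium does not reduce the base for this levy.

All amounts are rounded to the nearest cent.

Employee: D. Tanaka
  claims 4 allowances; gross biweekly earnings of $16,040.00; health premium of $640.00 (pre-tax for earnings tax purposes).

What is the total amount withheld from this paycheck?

$2,642.36

Earnings Tax: taxable = $16,040.00 − $640.00 − 4×$280.00 = $14,280.00
  $1,053.42 + 19.57% × ($14,280.00 − $7,800.00) = $1,053.42 + 19.57% × $6,480.00 = $2,321.56
Retirement Security Contribution: 2% × $16,040.00 = $320.80
Total: $2,321.56 + $320.80 = $2,642.36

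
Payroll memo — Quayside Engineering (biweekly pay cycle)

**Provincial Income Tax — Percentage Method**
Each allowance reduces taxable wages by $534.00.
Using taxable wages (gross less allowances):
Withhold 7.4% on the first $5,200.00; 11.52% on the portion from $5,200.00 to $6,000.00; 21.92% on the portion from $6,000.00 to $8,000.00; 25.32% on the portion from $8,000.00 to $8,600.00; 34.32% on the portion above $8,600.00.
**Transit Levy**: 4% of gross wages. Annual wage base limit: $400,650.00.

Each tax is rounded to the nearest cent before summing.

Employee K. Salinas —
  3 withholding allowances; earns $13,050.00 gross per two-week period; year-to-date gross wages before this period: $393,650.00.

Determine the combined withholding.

$2,324.71

Provincial Income Tax: taxable = $13,050.00 − 3×$534.00 = $11,448.00
  $1,067.28 + 34.32% × ($11,448.00 − $8,600.00) = $1,067.28 + 34.32% × $2,848.00 = $2,044.71
Transit Levy: cap $400,650.00 − YTD $393,650.00 = $7,000.00 subject; 4% × $7,000.00 = $280.00
Total: $2,044.71 + $280.00 = $2,324.71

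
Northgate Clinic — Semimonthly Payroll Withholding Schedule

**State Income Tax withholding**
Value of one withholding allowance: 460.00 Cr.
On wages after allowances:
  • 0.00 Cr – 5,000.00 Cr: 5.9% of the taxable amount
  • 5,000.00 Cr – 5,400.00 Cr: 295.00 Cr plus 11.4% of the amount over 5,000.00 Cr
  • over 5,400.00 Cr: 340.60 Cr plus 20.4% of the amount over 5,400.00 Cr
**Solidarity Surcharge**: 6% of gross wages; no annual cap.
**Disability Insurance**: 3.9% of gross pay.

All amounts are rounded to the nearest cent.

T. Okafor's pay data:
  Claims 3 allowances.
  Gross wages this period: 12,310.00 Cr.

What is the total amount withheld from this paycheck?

2,687.41 Cr

State Income Tax: taxable = 12,310.00 Cr − 3×460.00 Cr = 10,930.00 Cr
  340.60 Cr + 20.4% × (10,930.00 Cr − 5,400.00 Cr) = 340.60 Cr + 20.4% × 5,530.00 Cr = 1,468.72 Cr
Solidarity Surcharge: 6% × 12,310.00 Cr = 738.60 Cr
Disability Insurance: 3.9% × 12,310.00 Cr = 480.09 Cr
Total: 1,468.72 Cr + 738.60 Cr + 480.09 Cr = 2,687.41 Cr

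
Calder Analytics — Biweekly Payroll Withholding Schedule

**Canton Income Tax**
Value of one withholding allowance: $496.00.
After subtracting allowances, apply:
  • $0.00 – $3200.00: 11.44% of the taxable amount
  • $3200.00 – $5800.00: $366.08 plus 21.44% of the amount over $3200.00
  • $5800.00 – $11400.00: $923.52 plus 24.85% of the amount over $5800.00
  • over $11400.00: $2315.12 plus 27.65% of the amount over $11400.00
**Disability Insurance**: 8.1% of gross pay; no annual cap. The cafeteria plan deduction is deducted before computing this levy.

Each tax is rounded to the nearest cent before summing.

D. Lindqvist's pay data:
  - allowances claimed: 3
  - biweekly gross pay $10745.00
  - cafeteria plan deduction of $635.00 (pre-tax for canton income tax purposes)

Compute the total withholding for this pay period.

Canton Income Tax: taxable = $10745.00 − $635.00 − 3×$496.00 = $8622.00
  $923.52 + 24.85% × ($8622.00 − $5800.00) = $923.52 + 24.85% × $2822.00 = $1624.79
Disability Insurance: 8.1% × $10110.00 = $818.91
Total: $1624.79 + $818.91 = $2443.70

$2443.70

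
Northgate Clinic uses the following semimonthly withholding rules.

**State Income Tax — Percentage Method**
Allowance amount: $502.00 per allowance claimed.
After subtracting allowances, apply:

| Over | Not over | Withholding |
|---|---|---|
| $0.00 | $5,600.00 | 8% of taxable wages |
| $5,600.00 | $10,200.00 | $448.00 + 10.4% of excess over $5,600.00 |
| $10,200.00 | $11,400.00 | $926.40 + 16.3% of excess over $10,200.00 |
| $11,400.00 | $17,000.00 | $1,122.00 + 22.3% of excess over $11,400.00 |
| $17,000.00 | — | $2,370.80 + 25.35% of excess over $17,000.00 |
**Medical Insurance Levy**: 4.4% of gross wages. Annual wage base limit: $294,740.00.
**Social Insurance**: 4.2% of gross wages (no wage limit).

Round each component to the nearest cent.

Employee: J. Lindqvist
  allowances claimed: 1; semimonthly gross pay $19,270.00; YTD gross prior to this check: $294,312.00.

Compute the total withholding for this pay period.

State Income Tax: taxable = $19,270.00 − 1×$502.00 = $18,768.00
  $2,370.80 + 25.35% × ($18,768.00 − $17,000.00) = $2,370.80 + 25.35% × $1,768.00 = $2,818.99
Medical Insurance Levy: cap $294,740.00 − YTD $294,312.00 = $428.00 subject; 4.4% × $428.00 = $18.83
Social Insurance: 4.2% × $19,270.00 = $809.34
Total: $2,818.99 + $18.83 + $809.34 = $3,647.16

$3,647.16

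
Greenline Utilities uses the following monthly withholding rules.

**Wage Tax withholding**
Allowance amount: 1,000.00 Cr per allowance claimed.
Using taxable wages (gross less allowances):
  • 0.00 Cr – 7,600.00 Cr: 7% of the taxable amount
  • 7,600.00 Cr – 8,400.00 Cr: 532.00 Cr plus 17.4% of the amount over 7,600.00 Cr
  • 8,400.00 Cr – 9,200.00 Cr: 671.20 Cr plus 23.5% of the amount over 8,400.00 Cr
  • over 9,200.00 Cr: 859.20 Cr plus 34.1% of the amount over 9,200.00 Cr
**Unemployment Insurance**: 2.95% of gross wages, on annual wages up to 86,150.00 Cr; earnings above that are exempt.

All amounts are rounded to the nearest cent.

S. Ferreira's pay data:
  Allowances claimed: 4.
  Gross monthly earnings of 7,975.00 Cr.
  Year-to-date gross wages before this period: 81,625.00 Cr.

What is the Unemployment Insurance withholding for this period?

133.49 Cr

Unemployment Insurance: cap 86,150.00 Cr − YTD 81,625.00 Cr = 4,525.00 Cr subject; 2.95% × 4,525.00 Cr = 133.49 Cr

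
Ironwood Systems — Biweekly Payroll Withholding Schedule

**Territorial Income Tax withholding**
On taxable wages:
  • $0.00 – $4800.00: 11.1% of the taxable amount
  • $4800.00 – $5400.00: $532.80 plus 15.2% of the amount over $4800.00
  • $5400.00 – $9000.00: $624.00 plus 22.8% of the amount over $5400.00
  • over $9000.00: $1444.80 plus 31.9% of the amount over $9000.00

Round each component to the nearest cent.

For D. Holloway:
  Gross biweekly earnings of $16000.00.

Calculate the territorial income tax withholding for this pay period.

Territorial Income Tax: taxable = $16000.00
  $1444.80 + 31.9% × ($16000.00 − $9000.00) = $1444.80 + 31.9% × $7000.00 = $3677.80

$3677.80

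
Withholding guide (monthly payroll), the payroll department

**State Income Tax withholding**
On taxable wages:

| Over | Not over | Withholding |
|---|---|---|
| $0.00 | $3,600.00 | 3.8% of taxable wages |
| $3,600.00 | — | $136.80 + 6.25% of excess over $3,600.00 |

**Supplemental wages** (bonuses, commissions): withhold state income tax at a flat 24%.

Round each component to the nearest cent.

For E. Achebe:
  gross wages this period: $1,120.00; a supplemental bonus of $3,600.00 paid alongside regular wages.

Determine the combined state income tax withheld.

$906.56

State Income Tax: taxable = $1,120.00
  3.8% × $1,120.00 = $42.56
Supplemental (24% flat on bonus): 24% × $3,600.00 = $864.00
Total state income tax: $42.56 + $864.00 = $906.56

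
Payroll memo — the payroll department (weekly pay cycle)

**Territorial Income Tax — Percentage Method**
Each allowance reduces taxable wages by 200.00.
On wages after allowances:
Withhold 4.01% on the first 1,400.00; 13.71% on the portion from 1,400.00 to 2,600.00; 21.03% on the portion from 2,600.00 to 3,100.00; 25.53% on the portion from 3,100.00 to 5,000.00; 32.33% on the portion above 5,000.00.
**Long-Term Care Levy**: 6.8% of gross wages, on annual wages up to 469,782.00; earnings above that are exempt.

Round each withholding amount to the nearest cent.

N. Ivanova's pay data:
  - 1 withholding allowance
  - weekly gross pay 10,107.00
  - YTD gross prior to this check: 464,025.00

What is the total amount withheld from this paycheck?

2,788.79

Territorial Income Tax: taxable = 10,107.00 − 1×200.00 = 9,907.00
  810.88 + 32.33% × (9,907.00 − 5,000.00) = 810.88 + 32.33% × 4,907.00 = 2,397.31
Long-Term Care Levy: cap 469,782.00 − YTD 464,025.00 = 5,757.00 subject; 6.8% × 5,757.00 = 391.48
Total: 2,397.31 + 391.48 = 2,788.79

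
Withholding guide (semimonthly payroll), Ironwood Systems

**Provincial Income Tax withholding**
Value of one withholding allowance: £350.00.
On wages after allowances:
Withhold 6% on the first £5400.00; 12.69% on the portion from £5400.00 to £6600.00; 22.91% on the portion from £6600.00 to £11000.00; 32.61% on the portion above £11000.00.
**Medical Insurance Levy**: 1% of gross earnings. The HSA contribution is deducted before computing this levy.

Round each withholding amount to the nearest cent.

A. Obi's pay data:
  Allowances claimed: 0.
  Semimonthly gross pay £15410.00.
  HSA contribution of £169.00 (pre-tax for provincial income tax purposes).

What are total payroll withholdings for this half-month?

£3019.72

Provincial Income Tax: taxable = £15410.00 − £169.00 = £15241.00
  £1484.32 + 32.61% × (£15241.00 − £11000.00) = £1484.32 + 32.61% × £4241.00 = £2867.31
Medical Insurance Levy: 1% × £15241.00 = £152.41
Total: £2867.31 + £152.41 = £3019.72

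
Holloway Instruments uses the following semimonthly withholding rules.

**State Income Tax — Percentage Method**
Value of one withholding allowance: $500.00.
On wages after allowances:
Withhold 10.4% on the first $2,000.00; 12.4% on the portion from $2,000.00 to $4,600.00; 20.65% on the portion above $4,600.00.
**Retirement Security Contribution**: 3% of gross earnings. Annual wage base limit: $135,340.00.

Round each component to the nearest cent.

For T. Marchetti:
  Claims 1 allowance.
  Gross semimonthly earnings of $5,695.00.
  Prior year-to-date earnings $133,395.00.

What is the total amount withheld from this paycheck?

$711.62

State Income Tax: taxable = $5,695.00 − 1×$500.00 = $5,195.00
  $530.40 + 20.65% × ($5,195.00 − $4,600.00) = $530.40 + 20.65% × $595.00 = $653.27
Retirement Security Contribution: cap $135,340.00 − YTD $133,395.00 = $1,945.00 subject; 3% × $1,945.00 = $58.35
Total: $653.27 + $58.35 = $711.62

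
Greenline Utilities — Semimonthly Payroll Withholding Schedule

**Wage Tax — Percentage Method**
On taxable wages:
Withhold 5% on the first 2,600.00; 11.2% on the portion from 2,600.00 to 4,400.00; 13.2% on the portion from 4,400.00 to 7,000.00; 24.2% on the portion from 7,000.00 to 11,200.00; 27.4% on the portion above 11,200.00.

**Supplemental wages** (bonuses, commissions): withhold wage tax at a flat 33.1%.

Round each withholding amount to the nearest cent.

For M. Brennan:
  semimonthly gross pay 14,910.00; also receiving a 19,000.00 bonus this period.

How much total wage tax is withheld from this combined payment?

Wage Tax: taxable = 14,910.00
  1,691.20 + 27.4% × (14,910.00 − 11,200.00) = 1,691.20 + 27.4% × 3,710.00 = 2,707.74
Supplemental (33.1% flat on bonus): 33.1% × 19,000.00 = 6,289.00
Total wage tax: 2,707.74 + 6,289.00 = 8,996.74

8,996.74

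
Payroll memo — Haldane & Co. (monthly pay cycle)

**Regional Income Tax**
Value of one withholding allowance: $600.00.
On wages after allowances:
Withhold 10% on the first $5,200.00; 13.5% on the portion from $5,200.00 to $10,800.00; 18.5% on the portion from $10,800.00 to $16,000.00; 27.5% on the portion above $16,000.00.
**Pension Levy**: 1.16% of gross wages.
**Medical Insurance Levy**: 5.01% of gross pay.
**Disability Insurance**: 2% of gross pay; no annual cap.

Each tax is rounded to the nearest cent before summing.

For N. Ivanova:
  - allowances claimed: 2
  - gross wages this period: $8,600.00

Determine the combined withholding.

$1,519.62

Regional Income Tax: taxable = $8,600.00 − 2×$600.00 = $7,400.00
  $520.00 + 13.5% × ($7,400.00 − $5,200.00) = $520.00 + 13.5% × $2,200.00 = $817.00
Pension Levy: 1.16% × $8,600.00 = $99.76
Medical Insurance Levy: 5.01% × $8,600.00 = $430.86
Disability Insurance: 2% × $8,600.00 = $172.00
Total: $817.00 + $99.76 + $430.86 + $172.00 = $1,519.62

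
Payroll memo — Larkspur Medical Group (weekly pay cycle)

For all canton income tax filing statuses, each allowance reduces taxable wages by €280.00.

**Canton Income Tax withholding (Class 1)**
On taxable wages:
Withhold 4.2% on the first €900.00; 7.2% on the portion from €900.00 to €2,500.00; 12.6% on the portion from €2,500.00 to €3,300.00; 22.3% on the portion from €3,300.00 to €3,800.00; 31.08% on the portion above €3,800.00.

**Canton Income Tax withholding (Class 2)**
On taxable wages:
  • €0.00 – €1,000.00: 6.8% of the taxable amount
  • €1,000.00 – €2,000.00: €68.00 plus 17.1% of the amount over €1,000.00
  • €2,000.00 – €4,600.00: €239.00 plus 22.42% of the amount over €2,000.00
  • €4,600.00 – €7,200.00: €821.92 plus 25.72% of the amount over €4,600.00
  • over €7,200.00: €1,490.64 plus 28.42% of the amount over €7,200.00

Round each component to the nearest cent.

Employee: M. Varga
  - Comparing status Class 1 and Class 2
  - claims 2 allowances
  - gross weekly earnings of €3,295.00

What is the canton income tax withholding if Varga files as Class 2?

€403.79

Canton Income Tax (Class 2): taxable = €3,295.00 − 2×€280.00 = €2,735.00
  €239.00 + 22.42% × (€2,735.00 − €2,000.00) = €239.00 + 22.42% × €735.00 = €403.79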